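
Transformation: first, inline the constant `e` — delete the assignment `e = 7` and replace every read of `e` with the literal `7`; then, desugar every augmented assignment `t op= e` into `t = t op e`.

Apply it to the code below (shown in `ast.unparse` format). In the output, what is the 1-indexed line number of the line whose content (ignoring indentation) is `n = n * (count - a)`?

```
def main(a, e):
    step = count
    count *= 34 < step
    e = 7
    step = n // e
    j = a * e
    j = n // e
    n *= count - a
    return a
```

Transformed code:
def main(a, e):
    step = count
    count = count * (34 < step)
    step = n // 7
    j = a * 7
    j = n // 7
    n = n * (count - a)
    return a

7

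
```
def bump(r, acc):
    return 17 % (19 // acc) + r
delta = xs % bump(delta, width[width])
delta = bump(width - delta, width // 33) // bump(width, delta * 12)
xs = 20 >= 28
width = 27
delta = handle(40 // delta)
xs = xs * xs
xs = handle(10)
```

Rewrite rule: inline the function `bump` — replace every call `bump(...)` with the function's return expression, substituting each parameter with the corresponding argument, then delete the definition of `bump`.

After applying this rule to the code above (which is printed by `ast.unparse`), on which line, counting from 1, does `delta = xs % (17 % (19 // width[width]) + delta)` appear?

Transformed code:
delta = xs % (17 % (19 // width[width]) + delta)
delta = (17 % (19 // (width // 33)) + (width - delta)) // (17 % (19 // (delta * 12)) + width)
xs = 20 >= 28
width = 27
delta = handle(40 // delta)
xs = xs * xs
xs = handle(10)

1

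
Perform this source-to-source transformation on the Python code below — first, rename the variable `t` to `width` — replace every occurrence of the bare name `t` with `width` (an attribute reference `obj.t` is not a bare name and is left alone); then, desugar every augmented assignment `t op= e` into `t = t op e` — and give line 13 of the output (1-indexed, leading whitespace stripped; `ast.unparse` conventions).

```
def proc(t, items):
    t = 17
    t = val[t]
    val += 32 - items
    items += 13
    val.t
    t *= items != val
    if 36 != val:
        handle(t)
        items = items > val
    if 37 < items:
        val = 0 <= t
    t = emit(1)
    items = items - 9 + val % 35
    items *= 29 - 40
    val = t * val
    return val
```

width = emit(1)

Transformed code:
def proc(width, items):
    width = 17
    width = val[width]
    val = val + (32 - items)
    items = items + 13
    val.t
    width = width * (items != val)
    if 36 != val:
        handle(width)
        items = items > val
    if 37 < items:
        val = 0 <= width
    width = emit(1)
    items = items - 9 + val % 35
    items = items * (29 - 40)
    val = width * val
    return val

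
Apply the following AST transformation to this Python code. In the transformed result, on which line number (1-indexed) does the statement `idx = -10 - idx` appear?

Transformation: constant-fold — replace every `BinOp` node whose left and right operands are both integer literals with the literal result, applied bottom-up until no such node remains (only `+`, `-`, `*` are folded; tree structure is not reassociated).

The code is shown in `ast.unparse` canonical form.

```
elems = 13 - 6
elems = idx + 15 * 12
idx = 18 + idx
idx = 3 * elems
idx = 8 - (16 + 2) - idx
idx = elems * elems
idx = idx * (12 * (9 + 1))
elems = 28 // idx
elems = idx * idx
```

5

Transformed code:
elems = 7
elems = idx + 180
idx = 18 + idx
idx = 3 * elems
idx = -10 - idx
idx = elems * elems
idx = idx * 120
elems = 28 // idx
elems = idx * idx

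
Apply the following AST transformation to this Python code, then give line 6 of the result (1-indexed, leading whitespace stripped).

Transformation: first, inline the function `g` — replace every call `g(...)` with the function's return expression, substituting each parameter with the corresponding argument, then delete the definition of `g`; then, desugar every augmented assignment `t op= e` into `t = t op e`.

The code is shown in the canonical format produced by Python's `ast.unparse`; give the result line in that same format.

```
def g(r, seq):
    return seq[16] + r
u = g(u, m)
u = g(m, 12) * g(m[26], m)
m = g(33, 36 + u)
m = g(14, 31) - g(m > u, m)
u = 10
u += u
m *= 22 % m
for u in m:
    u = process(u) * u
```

Transformed code:
u = m[16] + u
u = (12[16] + m) * (m[16] + m[26])
m = (36 + u)[16] + 33
m = 31[16] + 14 - (m[16] + (m > u))
u = 10
u = u + u
m = m * (22 % m)
for u in m:
    u = process(u) * u

u = u + u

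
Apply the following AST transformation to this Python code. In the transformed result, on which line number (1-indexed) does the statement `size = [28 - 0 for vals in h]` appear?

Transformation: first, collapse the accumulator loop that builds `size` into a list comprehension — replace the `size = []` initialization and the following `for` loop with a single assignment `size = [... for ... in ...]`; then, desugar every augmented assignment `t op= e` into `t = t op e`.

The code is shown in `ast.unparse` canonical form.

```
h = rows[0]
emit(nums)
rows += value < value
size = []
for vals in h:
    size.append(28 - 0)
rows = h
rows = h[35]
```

Transformed code:
h = rows[0]
emit(nums)
rows = rows + (value < value)
size = [28 - 0 for vals in h]
rows = h
rows = h[35]

4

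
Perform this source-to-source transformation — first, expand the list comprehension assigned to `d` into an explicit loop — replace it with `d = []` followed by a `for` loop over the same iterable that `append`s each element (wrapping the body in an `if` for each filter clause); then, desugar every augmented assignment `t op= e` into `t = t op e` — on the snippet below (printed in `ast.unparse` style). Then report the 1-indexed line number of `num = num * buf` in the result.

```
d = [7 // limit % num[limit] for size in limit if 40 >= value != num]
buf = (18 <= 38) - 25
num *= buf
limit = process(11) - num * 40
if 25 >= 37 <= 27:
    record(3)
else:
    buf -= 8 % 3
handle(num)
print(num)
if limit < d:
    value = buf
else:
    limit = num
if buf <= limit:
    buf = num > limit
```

6

Transformed code:
d = []
for size in limit:
    if 40 >= value != num:
        d.append(7 // limit % num[limit])
buf = (18 <= 38) - 25
num = num * buf
limit = process(11) - num * 40
if 25 >= 37 <= 27:
    record(3)
else:
    buf = buf - 8 % 3
handle(num)
print(num)
if limit < d:
    value = buf
else:
    limit = num
if buf <= limit:
    buf = num > limit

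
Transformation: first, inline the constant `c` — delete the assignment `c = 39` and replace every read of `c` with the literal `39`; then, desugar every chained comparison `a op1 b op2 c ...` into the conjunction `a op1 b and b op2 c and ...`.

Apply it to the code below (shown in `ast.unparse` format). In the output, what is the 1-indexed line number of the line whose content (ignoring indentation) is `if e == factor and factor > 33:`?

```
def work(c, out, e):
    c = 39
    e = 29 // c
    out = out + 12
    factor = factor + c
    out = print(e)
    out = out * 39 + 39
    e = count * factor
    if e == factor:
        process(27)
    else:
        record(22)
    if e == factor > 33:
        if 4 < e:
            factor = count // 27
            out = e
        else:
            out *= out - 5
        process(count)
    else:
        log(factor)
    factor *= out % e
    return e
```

12

Transformed code:
def work(c, out, e):
    e = 29 // 39
    out = out + 12
    factor = factor + 39
    out = print(e)
    out = out * 39 + 39
    e = count * factor
    if e == factor:
        process(27)
    else:
        record(22)
    if e == factor and factor > 33:
        if 4 < e:
            factor = count // 27
            out = e
        else:
            out *= out - 5
        process(count)
    else:
        log(factor)
    factor *= out % e
    return e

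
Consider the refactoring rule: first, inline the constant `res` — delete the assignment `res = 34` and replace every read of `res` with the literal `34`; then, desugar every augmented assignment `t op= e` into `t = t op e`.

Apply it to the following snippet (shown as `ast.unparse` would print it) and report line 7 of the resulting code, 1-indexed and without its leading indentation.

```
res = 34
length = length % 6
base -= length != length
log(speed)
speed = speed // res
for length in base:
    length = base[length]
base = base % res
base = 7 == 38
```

Transformed code:
length = length % 6
base = base - (length != length)
log(speed)
speed = speed // 34
for length in base:
    length = base[length]
base = base % 34
base = 7 == 38

base = base % 34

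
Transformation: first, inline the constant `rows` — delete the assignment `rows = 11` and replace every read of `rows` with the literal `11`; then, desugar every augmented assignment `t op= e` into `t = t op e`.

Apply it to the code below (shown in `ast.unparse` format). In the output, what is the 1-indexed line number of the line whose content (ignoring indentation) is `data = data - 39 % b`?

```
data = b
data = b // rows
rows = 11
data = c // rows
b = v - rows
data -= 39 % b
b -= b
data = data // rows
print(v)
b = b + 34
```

Transformed code:
data = b
data = b // 11
data = c // 11
b = v - 11
data = data - 39 % b
b = b - b
data = data // 11
print(v)
b = b + 34

5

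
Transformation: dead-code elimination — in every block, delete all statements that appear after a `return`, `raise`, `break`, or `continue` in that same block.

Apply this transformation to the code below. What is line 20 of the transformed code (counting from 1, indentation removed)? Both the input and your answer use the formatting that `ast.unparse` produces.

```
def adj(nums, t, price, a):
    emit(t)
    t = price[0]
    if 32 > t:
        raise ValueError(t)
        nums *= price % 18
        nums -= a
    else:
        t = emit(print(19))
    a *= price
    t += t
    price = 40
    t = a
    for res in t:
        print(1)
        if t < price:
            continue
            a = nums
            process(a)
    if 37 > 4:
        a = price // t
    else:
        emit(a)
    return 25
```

Transformed code:
def adj(nums, t, price, a):
    emit(t)
    t = price[0]
    if 32 > t:
        raise ValueError(t)
    else:
        t = emit(print(19))
    a *= price
    t += t
    price = 40
    t = a
    for res in t:
        print(1)
        if t < price:
            continue
    if 37 > 4:
        a = price // t
    else:
        emit(a)
    return 25

return 25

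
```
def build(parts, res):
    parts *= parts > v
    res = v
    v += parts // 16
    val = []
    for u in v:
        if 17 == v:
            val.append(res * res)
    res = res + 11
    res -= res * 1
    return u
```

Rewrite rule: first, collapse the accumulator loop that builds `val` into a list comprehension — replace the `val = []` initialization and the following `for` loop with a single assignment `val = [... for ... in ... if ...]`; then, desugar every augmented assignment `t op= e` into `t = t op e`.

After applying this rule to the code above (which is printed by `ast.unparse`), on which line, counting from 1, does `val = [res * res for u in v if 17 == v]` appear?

5

Transformed code:
def build(parts, res):
    parts = parts * (parts > v)
    res = v
    v = v + parts // 16
    val = [res * res for u in v if 17 == v]
    res = res + 11
    res = res - res * 1
    return u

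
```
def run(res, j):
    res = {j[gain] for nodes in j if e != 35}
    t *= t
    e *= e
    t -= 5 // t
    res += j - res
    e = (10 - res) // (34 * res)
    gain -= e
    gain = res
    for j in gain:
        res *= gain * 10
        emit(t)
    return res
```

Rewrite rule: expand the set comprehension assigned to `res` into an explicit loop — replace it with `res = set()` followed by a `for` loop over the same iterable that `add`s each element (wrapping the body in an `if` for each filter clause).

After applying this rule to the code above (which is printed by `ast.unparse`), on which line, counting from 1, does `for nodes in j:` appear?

3

Transformed code:
def run(res, j):
    res = set()
    for nodes in j:
        if e != 35:
            res.add(j[gain])
    t *= t
    e *= e
    t -= 5 // t
    res += j - res
    e = (10 - res) // (34 * res)
    gain -= e
    gain = res
    for j in gain:
        res *= gain * 10
        emit(t)
    return res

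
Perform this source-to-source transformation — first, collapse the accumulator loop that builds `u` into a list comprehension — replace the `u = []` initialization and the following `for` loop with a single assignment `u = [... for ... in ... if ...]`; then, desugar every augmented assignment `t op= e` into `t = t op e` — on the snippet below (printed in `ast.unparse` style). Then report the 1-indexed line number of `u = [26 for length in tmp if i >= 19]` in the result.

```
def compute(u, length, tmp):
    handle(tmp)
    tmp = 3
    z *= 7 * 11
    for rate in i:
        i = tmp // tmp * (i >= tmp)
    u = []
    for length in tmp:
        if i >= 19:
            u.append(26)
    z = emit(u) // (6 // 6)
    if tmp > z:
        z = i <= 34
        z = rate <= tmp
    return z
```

Transformed code:
def compute(u, length, tmp):
    handle(tmp)
    tmp = 3
    z = z * (7 * 11)
    for rate in i:
        i = tmp // tmp * (i >= tmp)
    u = [26 for length in tmp if i >= 19]
    z = emit(u) // (6 // 6)
    if tmp > z:
        z = i <= 34
        z = rate <= tmp
    return z

7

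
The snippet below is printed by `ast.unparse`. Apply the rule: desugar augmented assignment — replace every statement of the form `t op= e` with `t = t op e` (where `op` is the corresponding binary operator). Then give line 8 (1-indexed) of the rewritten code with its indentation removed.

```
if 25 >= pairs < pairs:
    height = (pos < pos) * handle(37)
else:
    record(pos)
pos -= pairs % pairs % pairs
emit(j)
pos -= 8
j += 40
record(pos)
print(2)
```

Transformed code:
if 25 >= pairs < pairs:
    height = (pos < pos) * handle(37)
else:
    record(pos)
pos = pos - pairs % pairs % pairs
emit(j)
pos = pos - 8
j = j + 40
record(pos)
print(2)

j = j + 40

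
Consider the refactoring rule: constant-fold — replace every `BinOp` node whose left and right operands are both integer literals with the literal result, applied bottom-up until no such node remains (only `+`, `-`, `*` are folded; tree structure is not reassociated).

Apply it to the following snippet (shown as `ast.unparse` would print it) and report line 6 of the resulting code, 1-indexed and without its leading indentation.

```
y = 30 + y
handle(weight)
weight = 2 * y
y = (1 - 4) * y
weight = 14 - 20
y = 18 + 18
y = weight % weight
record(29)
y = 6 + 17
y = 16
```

Transformed code:
y = 30 + y
handle(weight)
weight = 2 * y
y = -3 * y
weight = -6
y = 36
y = weight % weight
record(29)
y = 23
y = 16

y = 36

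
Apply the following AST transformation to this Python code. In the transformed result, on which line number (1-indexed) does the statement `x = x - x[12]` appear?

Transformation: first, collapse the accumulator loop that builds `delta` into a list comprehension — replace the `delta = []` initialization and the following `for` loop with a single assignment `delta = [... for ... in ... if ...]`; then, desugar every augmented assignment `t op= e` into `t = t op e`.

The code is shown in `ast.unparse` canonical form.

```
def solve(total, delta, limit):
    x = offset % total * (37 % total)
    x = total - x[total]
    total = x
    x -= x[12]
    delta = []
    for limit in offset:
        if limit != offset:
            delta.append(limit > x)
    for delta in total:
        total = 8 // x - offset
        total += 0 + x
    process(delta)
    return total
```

5

Transformed code:
def solve(total, delta, limit):
    x = offset % total * (37 % total)
    x = total - x[total]
    total = x
    x = x - x[12]
    delta = [limit > x for limit in offset if limit != offset]
    for delta in total:
        total = 8 // x - offset
        total = total + (0 + x)
    process(delta)
    return total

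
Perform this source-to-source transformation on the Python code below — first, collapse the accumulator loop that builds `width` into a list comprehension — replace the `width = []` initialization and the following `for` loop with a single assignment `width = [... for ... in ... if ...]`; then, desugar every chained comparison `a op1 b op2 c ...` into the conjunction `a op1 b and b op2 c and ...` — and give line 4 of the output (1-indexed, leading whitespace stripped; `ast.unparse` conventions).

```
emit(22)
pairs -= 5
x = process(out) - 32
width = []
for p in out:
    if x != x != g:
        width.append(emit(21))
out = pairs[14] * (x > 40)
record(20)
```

Transformed code:
emit(22)
pairs -= 5
x = process(out) - 32
width = [emit(21) for p in out if x != x and x != g]
out = pairs[14] * (x > 40)
record(20)

width = [emit(21) for p in out if x != x and x != g]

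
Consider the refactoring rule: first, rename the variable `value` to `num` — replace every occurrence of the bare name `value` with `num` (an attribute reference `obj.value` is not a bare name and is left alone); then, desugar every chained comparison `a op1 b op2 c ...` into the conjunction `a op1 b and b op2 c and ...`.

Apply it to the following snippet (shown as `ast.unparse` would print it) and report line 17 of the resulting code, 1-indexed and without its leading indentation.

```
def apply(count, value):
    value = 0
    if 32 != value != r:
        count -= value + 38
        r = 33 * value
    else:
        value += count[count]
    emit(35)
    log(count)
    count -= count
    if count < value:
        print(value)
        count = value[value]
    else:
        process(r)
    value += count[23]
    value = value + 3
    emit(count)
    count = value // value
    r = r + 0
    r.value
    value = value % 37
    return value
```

Transformed code:
def apply(count, num):
    num = 0
    if 32 != num and num != r:
        count -= num + 38
        r = 33 * num
    else:
        num += count[count]
    emit(35)
    log(count)
    count -= count
    if count < num:
        print(num)
        count = num[num]
    else:
        process(r)
    num += count[23]
    num = num + 3
    emit(count)
    count = num // num
    r = r + 0
    r.value
    num = num % 37
    return num

num = num + 3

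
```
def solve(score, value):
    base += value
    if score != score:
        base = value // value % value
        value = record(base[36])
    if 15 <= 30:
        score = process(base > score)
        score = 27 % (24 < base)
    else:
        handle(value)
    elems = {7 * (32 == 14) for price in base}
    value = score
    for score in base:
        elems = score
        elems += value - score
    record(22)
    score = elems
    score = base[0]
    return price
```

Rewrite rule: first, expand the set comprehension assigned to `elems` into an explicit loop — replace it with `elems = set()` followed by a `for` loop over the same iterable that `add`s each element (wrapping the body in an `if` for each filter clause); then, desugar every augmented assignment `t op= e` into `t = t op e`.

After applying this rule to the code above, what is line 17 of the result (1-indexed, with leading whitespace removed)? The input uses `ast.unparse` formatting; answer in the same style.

elems = elems + (value - score)

Transformed code:
def solve(score, value):
    base = base + value
    if score != score:
        base = value // value % value
        value = record(base[36])
    if 15 <= 30:
        score = process(base > score)
        score = 27 % (24 < base)
    else:
        handle(value)
    elems = set()
    for price in base:
        elems.add(7 * (32 == 14))
    value = score
    for score in base:
        elems = score
        elems = elems + (value - score)
    record(22)
    score = elems
    score = base[0]
    return price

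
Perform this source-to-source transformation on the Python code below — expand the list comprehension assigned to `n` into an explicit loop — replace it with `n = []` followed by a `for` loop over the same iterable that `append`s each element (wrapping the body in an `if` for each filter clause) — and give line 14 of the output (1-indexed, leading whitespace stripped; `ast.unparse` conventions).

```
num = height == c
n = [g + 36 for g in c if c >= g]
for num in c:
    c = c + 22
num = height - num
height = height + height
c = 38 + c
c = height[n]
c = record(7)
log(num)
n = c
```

n = c

Transformed code:
num = height == c
n = []
for g in c:
    if c >= g:
        n.append(g + 36)
for num in c:
    c = c + 22
num = height - num
height = height + height
c = 38 + c
c = height[n]
c = record(7)
log(num)
n = c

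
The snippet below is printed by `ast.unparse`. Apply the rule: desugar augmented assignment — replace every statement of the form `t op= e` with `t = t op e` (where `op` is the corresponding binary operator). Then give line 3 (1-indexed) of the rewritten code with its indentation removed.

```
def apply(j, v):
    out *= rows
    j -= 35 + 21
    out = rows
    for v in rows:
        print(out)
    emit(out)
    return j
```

j = j - (35 + 21)

Transformed code:
def apply(j, v):
    out = out * rows
    j = j - (35 + 21)
    out = rows
    for v in rows:
        print(out)
    emit(out)
    return j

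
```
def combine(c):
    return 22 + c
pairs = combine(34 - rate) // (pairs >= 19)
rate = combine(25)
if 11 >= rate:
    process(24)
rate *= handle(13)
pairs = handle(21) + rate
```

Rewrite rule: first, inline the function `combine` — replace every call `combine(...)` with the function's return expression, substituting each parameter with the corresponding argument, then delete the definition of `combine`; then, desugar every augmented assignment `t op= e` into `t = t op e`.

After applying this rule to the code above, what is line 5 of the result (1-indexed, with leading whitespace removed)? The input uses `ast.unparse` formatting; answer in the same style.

Transformed code:
pairs = (22 + (34 - rate)) // (pairs >= 19)
rate = 22 + 25
if 11 >= rate:
    process(24)
rate = rate * handle(13)
pairs = handle(21) + rate

rate = rate * handle(13)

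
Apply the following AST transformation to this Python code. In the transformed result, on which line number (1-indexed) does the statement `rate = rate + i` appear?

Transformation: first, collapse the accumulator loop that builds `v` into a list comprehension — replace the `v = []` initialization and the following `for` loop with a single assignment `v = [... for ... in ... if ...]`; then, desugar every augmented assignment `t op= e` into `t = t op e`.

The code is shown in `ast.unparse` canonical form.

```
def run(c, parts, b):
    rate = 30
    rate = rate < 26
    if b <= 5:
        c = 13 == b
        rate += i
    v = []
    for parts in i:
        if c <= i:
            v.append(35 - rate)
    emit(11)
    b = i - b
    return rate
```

6

Transformed code:
def run(c, parts, b):
    rate = 30
    rate = rate < 26
    if b <= 5:
        c = 13 == b
        rate = rate + i
    v = [35 - rate for parts in i if c <= i]
    emit(11)
    b = i - b
    return rate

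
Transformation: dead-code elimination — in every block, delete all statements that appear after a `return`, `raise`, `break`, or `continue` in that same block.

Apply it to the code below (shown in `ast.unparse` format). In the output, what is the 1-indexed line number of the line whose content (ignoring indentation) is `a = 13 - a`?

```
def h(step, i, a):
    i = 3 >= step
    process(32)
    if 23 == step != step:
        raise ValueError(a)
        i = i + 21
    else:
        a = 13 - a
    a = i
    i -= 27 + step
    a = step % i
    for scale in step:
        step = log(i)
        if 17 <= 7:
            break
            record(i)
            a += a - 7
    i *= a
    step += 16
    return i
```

Transformed code:
def h(step, i, a):
    i = 3 >= step
    process(32)
    if 23 == step != step:
        raise ValueError(a)
    else:
        a = 13 - a
    a = i
    i -= 27 + step
    a = step % i
    for scale in step:
        step = log(i)
        if 17 <= 7:
            break
    i *= a
    step += 16
    return i

7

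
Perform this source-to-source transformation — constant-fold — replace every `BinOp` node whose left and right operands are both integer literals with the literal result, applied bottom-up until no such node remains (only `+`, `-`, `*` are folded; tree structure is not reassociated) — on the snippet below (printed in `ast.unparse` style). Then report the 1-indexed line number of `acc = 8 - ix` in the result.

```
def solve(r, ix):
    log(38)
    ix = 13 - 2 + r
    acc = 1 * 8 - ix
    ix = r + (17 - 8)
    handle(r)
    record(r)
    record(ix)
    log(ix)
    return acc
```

4

Transformed code:
def solve(r, ix):
    log(38)
    ix = 11 + r
    acc = 8 - ix
    ix = r + 9
    handle(r)
    record(r)
    record(ix)
    log(ix)
    return acc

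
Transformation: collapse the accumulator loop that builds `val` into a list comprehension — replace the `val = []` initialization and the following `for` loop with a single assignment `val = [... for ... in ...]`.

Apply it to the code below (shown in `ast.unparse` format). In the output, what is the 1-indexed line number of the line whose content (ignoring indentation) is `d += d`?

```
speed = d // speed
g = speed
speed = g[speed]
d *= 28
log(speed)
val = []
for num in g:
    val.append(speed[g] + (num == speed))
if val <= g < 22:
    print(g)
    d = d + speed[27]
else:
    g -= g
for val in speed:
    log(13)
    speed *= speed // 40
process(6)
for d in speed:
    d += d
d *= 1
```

17

Transformed code:
speed = d // speed
g = speed
speed = g[speed]
d *= 28
log(speed)
val = [speed[g] + (num == speed) for num in g]
if val <= g < 22:
    print(g)
    d = d + speed[27]
else:
    g -= g
for val in speed:
    log(13)
    speed *= speed // 40
process(6)
for d in speed:
    d += d
d *= 1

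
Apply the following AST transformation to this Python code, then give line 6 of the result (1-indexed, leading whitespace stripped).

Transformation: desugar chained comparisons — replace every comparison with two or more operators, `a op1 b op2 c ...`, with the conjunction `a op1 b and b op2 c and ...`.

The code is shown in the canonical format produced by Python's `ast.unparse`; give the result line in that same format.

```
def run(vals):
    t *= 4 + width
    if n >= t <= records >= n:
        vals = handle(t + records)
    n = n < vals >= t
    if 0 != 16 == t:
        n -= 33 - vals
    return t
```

if 0 != 16 and 16 == t:

Transformed code:
def run(vals):
    t *= 4 + width
    if n >= t and t <= records and (records >= n):
        vals = handle(t + records)
    n = n < vals and vals >= t
    if 0 != 16 and 16 == t:
        n -= 33 - vals
    return t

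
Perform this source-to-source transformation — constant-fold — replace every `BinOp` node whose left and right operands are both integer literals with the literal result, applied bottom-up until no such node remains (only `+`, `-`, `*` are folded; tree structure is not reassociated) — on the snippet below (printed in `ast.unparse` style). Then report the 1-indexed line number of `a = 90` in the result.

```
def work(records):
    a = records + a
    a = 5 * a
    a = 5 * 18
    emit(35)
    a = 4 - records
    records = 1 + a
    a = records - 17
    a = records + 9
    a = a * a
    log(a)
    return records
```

4

Transformed code:
def work(records):
    a = records + a
    a = 5 * a
    a = 90
    emit(35)
    a = 4 - records
    records = 1 + a
    a = records - 17
    a = records + 9
    a = a * a
    log(a)
    return records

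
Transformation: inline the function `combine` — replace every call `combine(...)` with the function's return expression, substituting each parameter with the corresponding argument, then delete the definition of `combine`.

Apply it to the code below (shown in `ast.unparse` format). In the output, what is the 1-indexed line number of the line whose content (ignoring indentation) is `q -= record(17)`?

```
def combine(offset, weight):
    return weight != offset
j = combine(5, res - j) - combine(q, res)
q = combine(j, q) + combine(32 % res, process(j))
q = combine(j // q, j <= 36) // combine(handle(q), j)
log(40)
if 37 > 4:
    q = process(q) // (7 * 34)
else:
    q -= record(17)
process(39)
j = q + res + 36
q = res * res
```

8

Transformed code:
j = (res - j != 5) - (res != q)
q = (q != j) + (process(j) != 32 % res)
q = ((j <= 36) != j // q) // (j != handle(q))
log(40)
if 37 > 4:
    q = process(q) // (7 * 34)
else:
    q -= record(17)
process(39)
j = q + res + 36
q = res * res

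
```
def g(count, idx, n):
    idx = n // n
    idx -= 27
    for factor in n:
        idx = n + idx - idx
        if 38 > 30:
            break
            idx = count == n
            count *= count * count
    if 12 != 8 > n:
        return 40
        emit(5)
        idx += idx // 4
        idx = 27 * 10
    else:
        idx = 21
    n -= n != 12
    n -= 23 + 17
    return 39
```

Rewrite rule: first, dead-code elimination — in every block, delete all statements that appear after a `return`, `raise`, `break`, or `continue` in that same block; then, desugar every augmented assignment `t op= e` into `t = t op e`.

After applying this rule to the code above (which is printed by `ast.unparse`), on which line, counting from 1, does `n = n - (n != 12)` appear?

12

Transformed code:
def g(count, idx, n):
    idx = n // n
    idx = idx - 27
    for factor in n:
        idx = n + idx - idx
        if 38 > 30:
            break
    if 12 != 8 > n:
        return 40
    else:
        idx = 21
    n = n - (n != 12)
    n = n - (23 + 17)
    return 39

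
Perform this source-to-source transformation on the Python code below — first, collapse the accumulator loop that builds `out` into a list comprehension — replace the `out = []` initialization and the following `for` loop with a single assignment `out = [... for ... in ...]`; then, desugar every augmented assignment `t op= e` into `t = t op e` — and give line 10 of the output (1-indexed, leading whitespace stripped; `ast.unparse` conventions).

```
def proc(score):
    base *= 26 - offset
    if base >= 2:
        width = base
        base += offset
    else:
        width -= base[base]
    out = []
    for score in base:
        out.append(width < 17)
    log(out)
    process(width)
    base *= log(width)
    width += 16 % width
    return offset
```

Transformed code:
def proc(score):
    base = base * (26 - offset)
    if base >= 2:
        width = base
        base = base + offset
    else:
        width = width - base[base]
    out = [width < 17 for score in base]
    log(out)
    process(width)
    base = base * log(width)
    width = width + 16 % width
    return offset

process(width)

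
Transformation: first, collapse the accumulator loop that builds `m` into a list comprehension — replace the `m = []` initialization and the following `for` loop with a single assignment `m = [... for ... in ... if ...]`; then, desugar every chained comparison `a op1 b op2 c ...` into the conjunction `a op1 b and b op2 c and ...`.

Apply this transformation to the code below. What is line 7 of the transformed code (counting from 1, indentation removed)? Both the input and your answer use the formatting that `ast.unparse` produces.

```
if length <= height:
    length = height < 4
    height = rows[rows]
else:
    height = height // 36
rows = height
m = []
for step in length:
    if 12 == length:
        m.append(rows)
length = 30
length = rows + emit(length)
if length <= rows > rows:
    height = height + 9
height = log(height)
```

Transformed code:
if length <= height:
    length = height < 4
    height = rows[rows]
else:
    height = height // 36
rows = height
m = [rows for step in length if 12 == length]
length = 30
length = rows + emit(length)
if length <= rows and rows > rows:
    height = height + 9
height = log(height)

m = [rows for step in length if 12 == length]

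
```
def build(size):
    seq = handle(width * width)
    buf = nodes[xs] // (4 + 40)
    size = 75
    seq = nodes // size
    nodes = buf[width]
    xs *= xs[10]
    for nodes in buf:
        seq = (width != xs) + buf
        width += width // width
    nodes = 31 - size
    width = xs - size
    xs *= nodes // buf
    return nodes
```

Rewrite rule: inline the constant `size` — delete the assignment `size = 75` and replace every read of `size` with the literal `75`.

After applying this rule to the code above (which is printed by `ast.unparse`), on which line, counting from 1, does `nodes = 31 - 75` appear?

Transformed code:
def build(size):
    seq = handle(width * width)
    buf = nodes[xs] // (4 + 40)
    seq = nodes // 75
    nodes = buf[width]
    xs *= xs[10]
    for nodes in buf:
        seq = (width != xs) + buf
        width += width // width
    nodes = 31 - 75
    width = xs - 75
    xs *= nodes // buf
    return nodes

10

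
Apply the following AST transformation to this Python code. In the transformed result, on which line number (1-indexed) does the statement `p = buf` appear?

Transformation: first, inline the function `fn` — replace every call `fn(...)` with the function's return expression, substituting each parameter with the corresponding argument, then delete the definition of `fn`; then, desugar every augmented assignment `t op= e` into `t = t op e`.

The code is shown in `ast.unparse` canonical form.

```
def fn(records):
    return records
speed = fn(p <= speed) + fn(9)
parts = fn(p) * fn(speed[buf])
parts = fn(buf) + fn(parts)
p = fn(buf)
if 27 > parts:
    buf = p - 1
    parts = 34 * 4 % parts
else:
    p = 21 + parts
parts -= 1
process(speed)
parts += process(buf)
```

Transformed code:
speed = (p <= speed) + 9
parts = p * speed[buf]
parts = buf + parts
p = buf
if 27 > parts:
    buf = p - 1
    parts = 34 * 4 % parts
else:
    p = 21 + parts
parts = parts - 1
process(speed)
parts = parts + process(buf)

4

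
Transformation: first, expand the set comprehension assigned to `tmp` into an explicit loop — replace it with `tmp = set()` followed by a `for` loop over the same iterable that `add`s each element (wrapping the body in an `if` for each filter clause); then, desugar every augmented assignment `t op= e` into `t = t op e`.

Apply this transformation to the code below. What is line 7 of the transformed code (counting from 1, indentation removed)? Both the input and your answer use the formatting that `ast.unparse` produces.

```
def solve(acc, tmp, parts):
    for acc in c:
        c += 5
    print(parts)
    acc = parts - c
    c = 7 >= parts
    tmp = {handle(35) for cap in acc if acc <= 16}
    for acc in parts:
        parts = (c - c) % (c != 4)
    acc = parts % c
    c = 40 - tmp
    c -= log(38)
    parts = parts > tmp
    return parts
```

Transformed code:
def solve(acc, tmp, parts):
    for acc in c:
        c = c + 5
    print(parts)
    acc = parts - c
    c = 7 >= parts
    tmp = set()
    for cap in acc:
        if acc <= 16:
            tmp.add(handle(35))
    for acc in parts:
        parts = (c - c) % (c != 4)
    acc = parts % c
    c = 40 - tmp
    c = c - log(38)
    parts = parts > tmp
    return parts

tmp = set()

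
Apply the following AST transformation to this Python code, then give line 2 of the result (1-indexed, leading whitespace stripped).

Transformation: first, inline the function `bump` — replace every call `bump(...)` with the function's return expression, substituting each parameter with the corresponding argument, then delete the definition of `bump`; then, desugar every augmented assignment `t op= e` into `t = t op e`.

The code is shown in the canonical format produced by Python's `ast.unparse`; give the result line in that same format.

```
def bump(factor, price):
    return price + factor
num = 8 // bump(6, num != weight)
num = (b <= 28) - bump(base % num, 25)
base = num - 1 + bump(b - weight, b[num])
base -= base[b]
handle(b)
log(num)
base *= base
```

num = (b <= 28) - (25 + base % num)

Transformed code:
num = 8 // ((num != weight) + 6)
num = (b <= 28) - (25 + base % num)
base = num - 1 + (b[num] + (b - weight))
base = base - base[b]
handle(b)
log(num)
base = base * base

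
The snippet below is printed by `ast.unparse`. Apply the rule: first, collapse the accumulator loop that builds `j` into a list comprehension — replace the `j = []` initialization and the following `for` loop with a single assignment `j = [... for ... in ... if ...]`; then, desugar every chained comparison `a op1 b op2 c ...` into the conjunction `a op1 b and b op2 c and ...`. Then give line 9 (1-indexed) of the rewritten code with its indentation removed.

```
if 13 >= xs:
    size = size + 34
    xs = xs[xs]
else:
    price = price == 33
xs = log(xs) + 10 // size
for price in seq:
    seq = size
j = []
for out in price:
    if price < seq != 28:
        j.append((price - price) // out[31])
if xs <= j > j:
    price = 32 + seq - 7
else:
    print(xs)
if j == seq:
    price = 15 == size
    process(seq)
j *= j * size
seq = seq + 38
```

Transformed code:
if 13 >= xs:
    size = size + 34
    xs = xs[xs]
else:
    price = price == 33
xs = log(xs) + 10 // size
for price in seq:
    seq = size
j = [(price - price) // out[31] for out in price if price < seq and seq != 28]
if xs <= j and j > j:
    price = 32 + seq - 7
else:
    print(xs)
if j == seq:
    price = 15 == size
    process(seq)
j *= j * size
seq = seq + 38

j = [(price - price) // out[31] for out in price if price < seq and seq != 28]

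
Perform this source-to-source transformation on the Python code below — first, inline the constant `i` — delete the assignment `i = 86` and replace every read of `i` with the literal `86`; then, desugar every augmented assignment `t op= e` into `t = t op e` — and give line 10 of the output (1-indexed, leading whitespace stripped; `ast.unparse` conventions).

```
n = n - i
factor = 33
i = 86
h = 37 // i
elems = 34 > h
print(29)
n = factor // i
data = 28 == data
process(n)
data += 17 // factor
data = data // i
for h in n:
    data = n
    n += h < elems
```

Transformed code:
n = n - 86
factor = 33
h = 37 // 86
elems = 34 > h
print(29)
n = factor // 86
data = 28 == data
process(n)
data = data + 17 // factor
data = data // 86
for h in n:
    data = n
    n = n + (h < elems)

data = data // 86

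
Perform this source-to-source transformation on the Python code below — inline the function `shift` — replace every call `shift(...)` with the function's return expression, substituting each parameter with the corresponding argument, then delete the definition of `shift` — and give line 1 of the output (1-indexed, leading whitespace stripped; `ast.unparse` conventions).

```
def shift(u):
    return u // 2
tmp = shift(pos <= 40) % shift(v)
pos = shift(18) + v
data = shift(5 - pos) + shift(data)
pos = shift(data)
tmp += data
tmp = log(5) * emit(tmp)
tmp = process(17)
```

Transformed code:
tmp = (pos <= 40) // 2 % (v // 2)
pos = 18 // 2 + v
data = (5 - pos) // 2 + data // 2
pos = data // 2
tmp += data
tmp = log(5) * emit(tmp)
tmp = process(17)

tmp = (pos <= 40) // 2 % (v // 2)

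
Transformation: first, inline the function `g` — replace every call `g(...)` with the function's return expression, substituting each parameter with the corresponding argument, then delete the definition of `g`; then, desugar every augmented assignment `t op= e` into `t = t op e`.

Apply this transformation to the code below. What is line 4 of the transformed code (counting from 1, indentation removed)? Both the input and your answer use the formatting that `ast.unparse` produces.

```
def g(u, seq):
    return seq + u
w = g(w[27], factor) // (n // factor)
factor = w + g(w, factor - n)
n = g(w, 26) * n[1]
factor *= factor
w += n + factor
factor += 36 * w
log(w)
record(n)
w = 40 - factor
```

Transformed code:
w = (factor + w[27]) // (n // factor)
factor = w + (factor - n + w)
n = (26 + w) * n[1]
factor = factor * factor
w = w + (n + factor)
factor = factor + 36 * w
log(w)
record(n)
w = 40 - factor

factor = factor * factor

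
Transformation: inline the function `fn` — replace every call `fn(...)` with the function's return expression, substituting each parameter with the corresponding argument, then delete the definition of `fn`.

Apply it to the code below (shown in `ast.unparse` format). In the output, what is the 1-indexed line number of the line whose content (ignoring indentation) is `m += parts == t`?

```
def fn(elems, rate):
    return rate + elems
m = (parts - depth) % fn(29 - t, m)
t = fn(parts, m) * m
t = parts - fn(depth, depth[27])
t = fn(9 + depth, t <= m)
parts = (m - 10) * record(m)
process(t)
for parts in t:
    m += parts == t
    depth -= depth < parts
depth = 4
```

8

Transformed code:
m = (parts - depth) % (m + (29 - t))
t = (m + parts) * m
t = parts - (depth[27] + depth)
t = (t <= m) + (9 + depth)
parts = (m - 10) * record(m)
process(t)
for parts in t:
    m += parts == t
    depth -= depth < parts
depth = 4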